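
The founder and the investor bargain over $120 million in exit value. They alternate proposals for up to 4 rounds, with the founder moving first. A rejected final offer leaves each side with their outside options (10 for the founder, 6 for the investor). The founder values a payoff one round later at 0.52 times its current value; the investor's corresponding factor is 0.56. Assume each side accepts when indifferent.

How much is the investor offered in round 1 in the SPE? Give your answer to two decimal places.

50.19

Solve by backward induction from round 4.
Round 4 (the investor proposes): the founder gets 10 if talks fail, so the investor offers 10 and keeps 110.
Round 3 (the founder proposes): the investor can get 110 next round, worth 0.56 × 110 = 61.6 now. The founder offers 61.6 and keeps 120 − 61.6 = 58.4.
Round 2 (the investor proposes): the founder can get 58.4 next round, worth 0.52 × 58.4 = 30.368 now, so the investor offers 30.368, keeping 89.632.
Round 1 (the founder proposes): the investor can get 89.632 next round, worth 0.56 × 89.632 = 50.19392 now, so the founder offers 50.19392, keeping 69.80608.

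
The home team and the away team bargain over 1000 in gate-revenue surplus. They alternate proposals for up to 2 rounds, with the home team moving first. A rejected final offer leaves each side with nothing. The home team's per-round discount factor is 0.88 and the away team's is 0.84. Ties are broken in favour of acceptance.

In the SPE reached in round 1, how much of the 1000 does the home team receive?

Round 2 (the away team proposes): rejection yields 0 for the home team; the away team offers 0 and keeps 1000.
Round 1 (the home team proposes): the away team can get 1000 next round, worth 0.84 × 1000 = 840 now; the home team offers that and keeps 160.

160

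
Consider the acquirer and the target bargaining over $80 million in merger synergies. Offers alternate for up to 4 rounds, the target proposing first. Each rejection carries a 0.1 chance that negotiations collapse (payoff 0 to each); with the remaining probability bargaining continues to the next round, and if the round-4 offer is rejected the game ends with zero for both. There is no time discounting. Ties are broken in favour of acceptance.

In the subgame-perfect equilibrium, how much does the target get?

14.48

By backward induction:
Round 4 (the acquirer proposes): the target will accept anything ≥ 0, so the acquirer offers 0 and keeps 80.
Round 3 (the target proposes): rejecting gives the acquirer an expected 0.9 × 80 = 72. The target offers 72 and keeps 80 − 72 = 8.
Round 2 (the acquirer proposes): rejecting gives the target an expected 0.9 × 8 = 7.2; the acquirer offers that and keeps 72.8.
Round 1 (the target proposes): rejecting gives the acquirer an expected 0.9 × 72.8 = 65.52; the target offers that and keeps 14.48.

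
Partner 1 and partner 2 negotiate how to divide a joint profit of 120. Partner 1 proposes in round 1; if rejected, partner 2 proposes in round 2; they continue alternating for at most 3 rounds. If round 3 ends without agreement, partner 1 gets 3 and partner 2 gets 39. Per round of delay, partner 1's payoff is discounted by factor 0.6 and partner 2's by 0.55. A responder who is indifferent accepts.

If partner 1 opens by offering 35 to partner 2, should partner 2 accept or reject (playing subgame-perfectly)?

Round 3 (partner 1 proposes): partner 2 gets 39 if talks fail, so partner 1 offers 39 and keeps 81.
Round 2 (partner 2 proposes): partner 1 can get 81 next round, worth 0.6 × 81 = 48.6 now; partner 2 offers that and keeps 71.4.
So by rejecting in round 1, partner 2 gets 71.4 next round, worth 0.55 × 71.4 = 39.27 now.
Offer 35 < 39.27, so partner 2 rejects.

Reject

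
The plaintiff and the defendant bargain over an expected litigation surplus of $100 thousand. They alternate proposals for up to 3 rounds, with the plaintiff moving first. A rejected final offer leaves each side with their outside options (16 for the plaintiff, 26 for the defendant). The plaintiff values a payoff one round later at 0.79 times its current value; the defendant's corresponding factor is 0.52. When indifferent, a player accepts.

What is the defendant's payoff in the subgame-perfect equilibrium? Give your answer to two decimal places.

21.60

Work backward from the last round.
Round 3 (the plaintiff proposes): the defendant gets 26 if talks fail, so the plaintiff offers 26 and keeps 74.
Round 2 (the defendant proposes): the plaintiff can get 74 next round, worth 0.79 × 74 = 58.46 now; the defendant offers that and keeps 41.54.
Round 1 (the plaintiff proposes): the defendant can get 41.54 next round, worth 0.52 × 41.54 = 21.6008 now. The plaintiff offers 21.6008 and keeps 100 − 21.6008 = 78.3992.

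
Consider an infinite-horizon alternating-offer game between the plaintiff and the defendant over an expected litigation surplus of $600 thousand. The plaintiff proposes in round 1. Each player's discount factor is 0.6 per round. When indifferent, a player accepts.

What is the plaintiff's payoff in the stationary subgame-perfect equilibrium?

375

When the plaintiff proposes, the defendant accepts any offer worth at least 0.6 times what the defendant would get by proposing next round; and vice versa.
This gives x = 600 − 0.6y and y = 600 − 0.6x, where x and y are each side's share when it proposes.
Hence (1 − 0.6·0.6)x = 600(1 − 0.6), i.e. 0.64·x = 240.
x = 375; the defendant's share is 600 − x = 225.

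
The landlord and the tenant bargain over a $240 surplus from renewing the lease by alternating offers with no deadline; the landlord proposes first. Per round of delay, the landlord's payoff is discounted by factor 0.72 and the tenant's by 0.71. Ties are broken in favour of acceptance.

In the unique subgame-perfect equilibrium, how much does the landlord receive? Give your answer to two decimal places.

142.39

In a stationary SPE each proposer offers the other exactly their discounted continuation value.
If the landlord keeps x when proposing and the tenant keeps y when proposing, then x = 240 − 0.71y and y = 240 − 0.72x.
Solving: x = 240(1 − 0.71) / (1 − 0.72·0.71) = 69.6 / 0.4888 ≈ 142.3895.
The tenant gets 240 − 142.3895 ≈ 97.6105.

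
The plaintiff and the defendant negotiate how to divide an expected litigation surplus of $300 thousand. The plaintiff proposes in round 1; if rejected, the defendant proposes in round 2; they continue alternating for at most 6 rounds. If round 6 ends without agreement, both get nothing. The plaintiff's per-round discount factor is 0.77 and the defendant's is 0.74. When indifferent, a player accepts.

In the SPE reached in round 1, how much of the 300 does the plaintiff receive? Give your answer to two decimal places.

Round 6 (the defendant proposes): the plaintiff will accept anything ≥ 0, so the defendant offers 0 and keeps 300.
Round 5 (the plaintiff proposes): the defendant can get 300 next round, worth 0.74 × 300 = 222 now. The plaintiff offers 222 and keeps 300 − 222 = 78.
Round 4 (the defendant proposes): the plaintiff can get 78 next round, worth 0.77 × 78 = 60.06 now. The defendant offers 60.06 and keeps 300 − 60.06 = 239.94.
Round 3 (the plaintiff proposes): the defendant can get 239.94 next round, worth 0.74 × 239.94 = 177.5556 now; the plaintiff offers that and keeps 122.4444.
Round 2 (the defendant proposes): the plaintiff can get 122.4444 next round, worth 0.77 × 122.4444 = 94.282188 now; the defendant offers that and keeps 205.717812.
Round 1 (the plaintiff proposes): the defendant can get 205.717812 next round, worth 0.74 × 205.717812 = 152.23118088 now; the plaintiff offers that and keeps 147.76881912.

147.77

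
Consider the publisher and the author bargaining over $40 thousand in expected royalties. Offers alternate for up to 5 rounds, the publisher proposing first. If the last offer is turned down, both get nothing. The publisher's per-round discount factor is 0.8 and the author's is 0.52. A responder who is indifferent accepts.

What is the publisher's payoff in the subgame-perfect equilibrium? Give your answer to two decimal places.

34.11

Work backward from the last round.
Round 5 (the publisher proposes): the author will accept anything ≥ 0, so the publisher offers 0 and keeps 40.
Round 4 (the author proposes): the publisher can get 40 next round, worth 0.8 × 40 = 32 now; the author offers that and keeps 8.
Round 3 (the publisher proposes): the author can get 8 next round, worth 0.52 × 8 = 4.16 now; the publisher offers that and keeps 35.84.
Round 2 (the author proposes): the publisher can get 35.84 next round, worth 0.8 × 35.84 = 28.672 now. The author offers 28.672 and keeps 40 − 28.672 = 11.328.
Round 1 (the publisher proposes): the author can get 11.328 next round, worth 0.52 × 11.328 = 5.89056 now. The publisher offers 5.89056 and keeps 40 − 5.89056 = 34.10944.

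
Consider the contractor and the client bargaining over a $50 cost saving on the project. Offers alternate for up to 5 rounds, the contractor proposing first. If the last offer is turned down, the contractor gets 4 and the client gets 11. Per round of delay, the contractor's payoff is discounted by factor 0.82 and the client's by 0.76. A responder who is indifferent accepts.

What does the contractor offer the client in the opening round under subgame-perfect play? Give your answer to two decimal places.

Round 5 (the contractor proposes): the client gets 11 if talks fail, so the contractor offers 11 and keeps 39.
Round 4 (the client proposes): the contractor can get 39 next round, worth 0.82 × 39 = 31.98 now. The client offers 31.98 and keeps 50 − 31.98 = 18.02.
Round 3 (the contractor proposes): the client can get 18.02 next round, worth 0.76 × 18.02 = 13.6952 now, so the contractor offers 13.6952, keeping 36.3048.
Round 2 (the client proposes): the contractor can get 36.3048 next round, worth 0.82 × 36.3048 = 29.769936 now; the client offers that and keeps 20.230064.
Round 1 (the contractor proposes): the client can get 20.230064 next round, worth 0.76 × 20.230064 = 15.37484864 now; the contractor offers that and keeps 34.62515136.

15.37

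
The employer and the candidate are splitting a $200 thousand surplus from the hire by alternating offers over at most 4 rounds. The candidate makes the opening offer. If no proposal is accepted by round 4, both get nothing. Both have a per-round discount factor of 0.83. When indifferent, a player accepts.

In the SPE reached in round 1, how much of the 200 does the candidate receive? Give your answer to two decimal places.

57.42

Round 4 (the employer proposes): rejection yields 0 for the candidate; the employer offers 0 and keeps 200.
Round 3 (the candidate proposes): the employer can get 200 next round, worth 0.83 × 200 = 166 now; the candidate offers that and keeps 34.
Round 2 (the employer proposes): the candidate can get 34 next round, worth 0.83 × 34 = 28.22 now. The employer offers 28.22 and keeps 200 − 28.22 = 171.78.
Round 1 (the candidate proposes): the employer can get 171.78 next round, worth 0.83 × 171.78 = 142.5774 now, so the candidate offers 142.5774, keeping 57.4226.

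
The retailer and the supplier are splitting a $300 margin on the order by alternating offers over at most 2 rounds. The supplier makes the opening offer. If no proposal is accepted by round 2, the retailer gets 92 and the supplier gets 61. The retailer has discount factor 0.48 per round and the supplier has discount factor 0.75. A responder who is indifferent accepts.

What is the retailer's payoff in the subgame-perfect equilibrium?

Work backward from the last round.
Round 2 (the retailer proposes): the supplier gets 61 if talks fail, so the retailer offers 61 and keeps 239.
Round 1 (the supplier proposes): the retailer can get 239 next round, worth 0.48 × 239 = 114.72 now, so the supplier offers 114.72, keeping 185.28.

114.72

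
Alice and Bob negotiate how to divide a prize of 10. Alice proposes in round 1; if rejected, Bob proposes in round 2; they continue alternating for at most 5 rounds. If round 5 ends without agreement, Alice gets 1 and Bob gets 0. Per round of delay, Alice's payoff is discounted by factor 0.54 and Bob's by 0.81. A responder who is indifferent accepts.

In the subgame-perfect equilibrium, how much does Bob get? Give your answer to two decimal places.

5.36

By backward induction:
Round 5 (Alice proposes): rejection yields 0 for Bob; Alice offers 0 and keeps 10.
Round 4 (Bob proposes): Alice can get 10 next round, worth 0.54 × 10 = 5.4 now. Bob offers 5.4 and keeps 10 − 5.4 = 4.6.
Round 3 (Alice proposes): Bob can get 4.6 next round, worth 0.81 × 4.6 = 3.726 now. Alice offers 3.726 and keeps 10 − 3.726 = 6.274.
Round 2 (Bob proposes): Alice can get 6.274 next round, worth 0.54 × 6.274 = 3.38796 now. Bob offers 3.38796 and keeps 10 − 3.38796 = 6.61204.
Round 1 (Alice proposes): Bob can get 6.61204 next round, worth 0.81 × 6.61204 = 5.3557524 now; Alice offers that and keeps 4.6442476.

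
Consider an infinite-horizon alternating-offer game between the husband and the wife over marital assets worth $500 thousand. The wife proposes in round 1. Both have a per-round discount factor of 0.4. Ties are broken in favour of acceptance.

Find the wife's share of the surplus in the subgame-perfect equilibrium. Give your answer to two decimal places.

In a stationary SPE each proposer offers the other exactly their discounted continuation value.
If the wife keeps x when proposing and the husband keeps y when proposing, then x = 500 − 0.4y and y = 500 − 0.4x.
Solving: x = 500(1 − 0.4) / (1 − 0.4·0.4) = 300 / 0.84 ≈ 357.1429.
The husband gets 500 − 357.1429 ≈ 142.8571.

357.14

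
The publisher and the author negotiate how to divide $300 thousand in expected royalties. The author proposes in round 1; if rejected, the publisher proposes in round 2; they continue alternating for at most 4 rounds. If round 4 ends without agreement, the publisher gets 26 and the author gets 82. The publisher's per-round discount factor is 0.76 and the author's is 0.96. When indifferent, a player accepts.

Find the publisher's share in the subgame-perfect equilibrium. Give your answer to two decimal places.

Round 4 (the publisher proposes): the author gets 82 if talks fail, so the publisher offers 82 and keeps 218.
Round 3 (the author proposes): the publisher can get 218 next round, worth 0.76 × 218 = 165.68 now, so the author offers 165.68, keeping 134.32.
Round 2 (the publisher proposes): the author can get 134.32 next round, worth 0.96 × 134.32 = 128.9472 now. The publisher offers 128.9472 and keeps 300 − 128.9472 = 171.0528.
Round 1 (the author proposes): the publisher can get 171.0528 next round, worth 0.76 × 171.0528 = 130.000128 now. The author offers 130.000128 and keeps 300 − 130.000128 = 169.999872.

130.00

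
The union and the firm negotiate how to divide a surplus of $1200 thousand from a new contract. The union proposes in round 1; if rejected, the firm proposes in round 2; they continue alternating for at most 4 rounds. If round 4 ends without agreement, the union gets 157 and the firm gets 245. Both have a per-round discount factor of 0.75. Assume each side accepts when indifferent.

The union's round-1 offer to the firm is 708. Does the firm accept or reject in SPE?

Accept

Work out the firm's continuation value if the offer is rejected.
Round 4 (the firm proposes): the union gets 157 if talks fail, so the firm offers 157 and keeps 1043.
Round 3 (the union proposes): the firm can get 1043 next round, worth 0.75 × 1043 = 782.25 now; the union offers that and keeps 417.75.
Round 2 (the firm proposes): the union can get 417.75 next round, worth 0.75 × 417.75 = 313.3125 now; the firm offers that and keeps 886.6875.
So by rejecting in round 1, the firm gets 886.6875 next round, worth 0.75 × 886.6875 = 665.015625 now.
Offer 708 ≥ 665.015625, so the firm accepts.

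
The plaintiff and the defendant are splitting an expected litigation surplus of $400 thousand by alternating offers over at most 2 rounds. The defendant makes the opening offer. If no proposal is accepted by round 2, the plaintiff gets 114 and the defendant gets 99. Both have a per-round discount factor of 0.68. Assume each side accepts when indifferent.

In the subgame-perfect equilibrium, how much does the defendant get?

195.32

Round 2 (the plaintiff proposes): the defendant gets 99 if talks fail, so the plaintiff offers 99 and keeps 301.
Round 1 (the defendant proposes): the plaintiff can get 301 next round, worth 0.68 × 301 = 204.68 now; the defendant offers that and keeps 195.32.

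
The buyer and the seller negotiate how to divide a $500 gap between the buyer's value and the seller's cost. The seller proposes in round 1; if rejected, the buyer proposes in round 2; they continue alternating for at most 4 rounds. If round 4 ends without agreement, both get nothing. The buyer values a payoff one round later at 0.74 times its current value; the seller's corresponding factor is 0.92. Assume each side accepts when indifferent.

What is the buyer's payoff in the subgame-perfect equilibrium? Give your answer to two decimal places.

Round 4 (the buyer proposes): the seller will accept anything ≥ 0, so the buyer offers 0 and keeps 500.
Round 3 (the seller proposes): the buyer can get 500 next round, worth 0.74 × 500 = 370 now; the seller offers that and keeps 130.
Round 2 (the buyer proposes): the seller can get 130 next round, worth 0.92 × 130 = 119.6 now; the buyer offers that and keeps 380.4.
Round 1 (the seller proposes): the buyer can get 380.4 next round, worth 0.74 × 380.4 = 281.496 now. The seller offers 281.496 and keeps 500 − 281.496 = 218.504.

281.50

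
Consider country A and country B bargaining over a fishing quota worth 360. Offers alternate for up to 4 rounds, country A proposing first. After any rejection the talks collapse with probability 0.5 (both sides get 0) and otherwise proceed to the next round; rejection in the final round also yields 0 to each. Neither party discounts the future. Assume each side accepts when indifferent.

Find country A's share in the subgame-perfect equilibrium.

225

Round 4 (country B proposes): country A will accept anything ≥ 0, so country B offers 0 and keeps 360.
Round 3 (country A proposes): rejecting gives country B an expected 0.5 × 360 = 180, so country A offers 180, keeping 180.
Round 2 (country B proposes): rejecting gives country A an expected 0.5 × 180 = 90; country B offers that and keeps 270.
Round 1 (country A proposes): rejecting gives country B an expected 0.5 × 270 = 135, so country A offers 135, keeping 225.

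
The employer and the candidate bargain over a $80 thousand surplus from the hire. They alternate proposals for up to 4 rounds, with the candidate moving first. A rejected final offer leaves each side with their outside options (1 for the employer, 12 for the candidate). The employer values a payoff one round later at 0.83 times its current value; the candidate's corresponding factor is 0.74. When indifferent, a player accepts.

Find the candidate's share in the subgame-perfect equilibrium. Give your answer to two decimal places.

28.07

Round 4 (the employer proposes): the candidate gets 12 if talks fail, so the employer offers 12 and keeps 68.
Round 3 (the candidate proposes): the employer can get 68 next round, worth 0.83 × 68 = 56.44 now, so the candidate offers 56.44, keeping 23.56.
Round 2 (the employer proposes): the candidate can get 23.56 next round, worth 0.74 × 23.56 = 17.4344 now, so the employer offers 17.4344, keeping 62.5656.
Round 1 (the candidate proposes): the employer can get 62.5656 next round, worth 0.83 × 62.5656 = 51.929448 now; the candidate offers that and keeps 28.070552.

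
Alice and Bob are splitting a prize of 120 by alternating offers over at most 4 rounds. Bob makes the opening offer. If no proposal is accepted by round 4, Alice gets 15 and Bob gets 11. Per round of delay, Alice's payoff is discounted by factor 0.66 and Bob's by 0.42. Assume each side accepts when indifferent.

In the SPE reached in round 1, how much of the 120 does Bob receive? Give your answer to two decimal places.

54.12

Round 4 (Alice proposes): Bob gets 11 if talks fail, so Alice offers 11 and keeps 109.
Round 3 (Bob proposes): Alice can get 109 next round, worth 0.66 × 109 = 71.94 now, so Bob offers 71.94, keeping 48.06.
Round 2 (Alice proposes): Bob can get 48.06 next round, worth 0.42 × 48.06 = 20.1852 now. Alice offers 20.1852 and keeps 120 − 20.1852 = 99.8148.
Round 1 (Bob proposes): Alice can get 99.8148 next round, worth 0.66 × 99.8148 = 65.877768 now. Bob offers 65.877768 and keeps 120 − 65.877768 = 54.122232.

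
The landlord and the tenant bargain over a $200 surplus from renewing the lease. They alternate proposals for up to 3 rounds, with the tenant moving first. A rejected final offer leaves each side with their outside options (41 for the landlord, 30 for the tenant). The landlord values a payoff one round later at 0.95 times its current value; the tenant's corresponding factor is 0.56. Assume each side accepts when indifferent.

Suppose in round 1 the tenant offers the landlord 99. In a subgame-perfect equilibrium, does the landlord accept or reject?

Round 3 (the tenant proposes): the landlord gets 41 if talks fail, so the tenant offers 41 and keeps 159.
Round 2 (the landlord proposes): the tenant can get 159 next round, worth 0.56 × 159 = 89.04 now. The landlord offers 89.04 and keeps 200 − 89.04 = 110.96.
So by rejecting in round 1, the landlord gets 110.96 next round, worth 0.95 × 110.96 = 105.412 now.
Offer 99 < 105.412, so the landlord rejects.

Reject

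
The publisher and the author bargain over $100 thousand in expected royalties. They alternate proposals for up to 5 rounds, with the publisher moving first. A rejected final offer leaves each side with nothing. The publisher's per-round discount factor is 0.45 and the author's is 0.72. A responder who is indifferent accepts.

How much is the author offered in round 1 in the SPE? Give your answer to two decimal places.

Round 5 (the publisher proposes): the author will accept anything ≥ 0, so the publisher offers 0 and keeps 100.
Round 4 (the author proposes): the publisher can get 100 next round, worth 0.45 × 100 = 45 now. The author offers 45 and keeps 100 − 45 = 55.
Round 3 (the publisher proposes): the author can get 55 next round, worth 0.72 × 55 = 39.6 now, so the publisher offers 39.6, keeping 60.4.
Round 2 (the author proposes): the publisher can get 60.4 next round, worth 0.45 × 60.4 = 27.18 now. The author offers 27.18 and keeps 100 − 27.18 = 72.82.
Round 1 (the publisher proposes): the author can get 72.82 next round, worth 0.72 × 72.82 = 52.4304 now, so the publisher offers 52.4304, keeping 47.5696.

52.43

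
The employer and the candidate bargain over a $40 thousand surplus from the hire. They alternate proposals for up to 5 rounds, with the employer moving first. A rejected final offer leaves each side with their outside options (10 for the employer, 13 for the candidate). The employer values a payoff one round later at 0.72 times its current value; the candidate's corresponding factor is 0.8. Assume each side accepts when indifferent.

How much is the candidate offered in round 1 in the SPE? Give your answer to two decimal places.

18.43

Solve by backward induction from round 5.
Round 5 (the employer proposes): the candidate gets 13 if talks fail, so the employer offers 13 and keeps 27.
Round 4 (the candidate proposes): the employer can get 27 next round, worth 0.72 × 27 = 19.44 now; the candidate offers that and keeps 20.56.
Round 3 (the employer proposes): the candidate can get 20.56 next round, worth 0.8 × 20.56 = 16.448 now. The employer offers 16.448 and keeps 40 − 16.448 = 23.552.
Round 2 (the candidate proposes): the employer can get 23.552 next round, worth 0.72 × 23.552 = 16.95744 now; the candidate offers that and keeps 23.04256.
Round 1 (the employer proposes): the candidate can get 23.04256 next round, worth 0.8 × 23.04256 = 18.434048 now, so the employer offers 18.434048, keeping 21.565952.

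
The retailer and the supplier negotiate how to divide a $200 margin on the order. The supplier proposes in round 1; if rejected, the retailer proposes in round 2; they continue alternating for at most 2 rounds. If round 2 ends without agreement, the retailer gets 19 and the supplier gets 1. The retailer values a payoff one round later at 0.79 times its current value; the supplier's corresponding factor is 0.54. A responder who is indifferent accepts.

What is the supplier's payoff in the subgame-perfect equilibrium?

Round 2 (the retailer proposes): the supplier gets 1 if talks fail, so the retailer offers 1 and keeps 199.
Round 1 (the supplier proposes): the retailer can get 199 next round, worth 0.79 × 199 = 157.21 now; the supplier offers that and keeps 42.79.

42.79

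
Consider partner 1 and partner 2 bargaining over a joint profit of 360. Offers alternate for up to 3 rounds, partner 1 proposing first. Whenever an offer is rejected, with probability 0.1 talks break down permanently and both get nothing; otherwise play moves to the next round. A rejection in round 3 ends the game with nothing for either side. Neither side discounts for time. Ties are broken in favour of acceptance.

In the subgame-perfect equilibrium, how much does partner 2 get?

32.4

Round 3 (partner 1 proposes): rejection yields 0 for partner 2; partner 1 offers 0 and keeps 360.
Round 2 (partner 2 proposes): rejecting gives partner 1 an expected 0.9 × 360 = 324, so partner 2 offers 324, keeping 36.
Round 1 (partner 1 proposes): rejecting gives partner 2 an expected 0.9 × 36 = 32.4; partner 1 offers that and keeps 327.6.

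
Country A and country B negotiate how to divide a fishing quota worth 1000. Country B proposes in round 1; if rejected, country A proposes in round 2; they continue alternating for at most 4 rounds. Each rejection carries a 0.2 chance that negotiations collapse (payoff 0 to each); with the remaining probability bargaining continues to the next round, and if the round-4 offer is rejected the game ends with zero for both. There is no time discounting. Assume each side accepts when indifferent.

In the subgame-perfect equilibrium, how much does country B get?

Round 4 (country A proposes): rejection yields 0 for country B; country A offers 0 and keeps 1000.
Round 3 (country B proposes): rejecting gives country A an expected 0.8 × 1000 = 800; country B offers that and keeps 200.
Round 2 (country A proposes): rejecting gives country B an expected 0.8 × 200 = 160; country A offers that and keeps 840.
Round 1 (country B proposes): rejecting gives country A an expected 0.8 × 840 = 672, so country B offers 672, keeping 328.

328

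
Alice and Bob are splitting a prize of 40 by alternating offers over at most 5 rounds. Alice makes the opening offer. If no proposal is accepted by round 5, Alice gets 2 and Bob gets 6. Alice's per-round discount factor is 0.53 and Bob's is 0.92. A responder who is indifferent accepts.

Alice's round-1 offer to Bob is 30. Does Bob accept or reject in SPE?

Round 5 (Alice proposes): Bob gets 6 if talks fail, so Alice offers 6 and keeps 34.
Round 4 (Bob proposes): Alice can get 34 next round, worth 0.53 × 34 = 18.02 now. Bob offers 18.02 and keeps 40 − 18.02 = 21.98.
Round 3 (Alice proposes): Bob can get 21.98 next round, worth 0.92 × 21.98 = 20.2216 now; Alice offers that and keeps 19.7784.
Round 2 (Bob proposes): Alice can get 19.7784 next round, worth 0.53 × 19.7784 = 10.482552 now, so Bob offers 10.482552, keeping 29.517448.
So by rejecting in round 1, Bob gets 29.517448 next round, worth 0.92 × 29.517448 = 27.15605216 now.
Offer 30 ≥ 27.15605216, so Bob accepts.

Accept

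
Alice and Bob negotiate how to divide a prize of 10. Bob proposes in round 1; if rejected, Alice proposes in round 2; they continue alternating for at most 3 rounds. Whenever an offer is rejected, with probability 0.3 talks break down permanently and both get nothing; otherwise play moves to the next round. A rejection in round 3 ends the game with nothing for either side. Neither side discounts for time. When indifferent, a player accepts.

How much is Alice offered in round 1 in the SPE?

2.1

Round 3 (Bob proposes): rejection yields 0 for Alice; Bob offers 0 and keeps 10.
Round 2 (Alice proposes): rejecting gives Bob an expected 0.7 × 10 = 7, so Alice offers 7, keeping 3.
Round 1 (Bob proposes): rejecting gives Alice an expected 0.7 × 3 = 2.1. Bob offers 2.1 and keeps 10 − 2.1 = 7.9.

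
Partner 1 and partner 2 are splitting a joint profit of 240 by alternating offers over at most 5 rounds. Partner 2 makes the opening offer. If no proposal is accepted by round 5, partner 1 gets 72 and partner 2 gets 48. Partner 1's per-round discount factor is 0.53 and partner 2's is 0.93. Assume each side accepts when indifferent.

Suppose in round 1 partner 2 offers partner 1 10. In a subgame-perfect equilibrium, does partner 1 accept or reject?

Work out partner 1's continuation value if the offer is rejected.
Round 5 (partner 2 proposes): partner 1 gets 72 if talks fail, so partner 2 offers 72 and keeps 168.
Round 4 (partner 1 proposes): partner 2 can get 168 next round, worth 0.93 × 168 = 156.24 now, so partner 1 offers 156.24, keeping 83.76.
Round 3 (partner 2 proposes): partner 1 can get 83.76 next round, worth 0.53 × 83.76 = 44.3928 now. Partner 2 offers 44.3928 and keeps 240 − 44.3928 = 195.6072.
Round 2 (partner 1 proposes): partner 2 can get 195.6072 next round, worth 0.93 × 195.6072 = 181.914696 now; partner 1 offers that and keeps 58.085304.
So by rejecting in round 1, partner 1 gets 58.085304 next round, worth 0.53 × 58.085304 = 30.78521112 now.
Offer 10 < 30.78521112, so partner 1 rejects.

Reject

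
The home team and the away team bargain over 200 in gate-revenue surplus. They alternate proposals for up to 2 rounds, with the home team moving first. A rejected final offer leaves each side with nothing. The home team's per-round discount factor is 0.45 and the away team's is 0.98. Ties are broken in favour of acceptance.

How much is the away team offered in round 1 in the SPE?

196

Round 2 (the away team proposes): the home team will accept anything ≥ 0, so the away team offers 0 and keeps 200.
Round 1 (the home team proposes): the away team can get 200 next round, worth 0.98 × 200 = 196 now, so the home team offers 196, keeping 4.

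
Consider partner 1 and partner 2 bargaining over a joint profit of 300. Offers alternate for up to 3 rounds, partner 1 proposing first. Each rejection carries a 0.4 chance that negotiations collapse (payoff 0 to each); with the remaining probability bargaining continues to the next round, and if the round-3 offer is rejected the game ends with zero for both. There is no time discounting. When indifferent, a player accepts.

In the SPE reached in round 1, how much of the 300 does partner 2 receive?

72

By backward induction:
Round 3 (partner 1 proposes): partner 2 will accept anything ≥ 0, so partner 1 offers 0 and keeps 300.
Round 2 (partner 2 proposes): rejecting gives partner 1 an expected 0.6 × 300 = 180, so partner 2 offers 180, keeping 120.
Round 1 (partner 1 proposes): rejecting gives partner 2 an expected 0.6 × 120 = 72; partner 1 offers that and keeps 228.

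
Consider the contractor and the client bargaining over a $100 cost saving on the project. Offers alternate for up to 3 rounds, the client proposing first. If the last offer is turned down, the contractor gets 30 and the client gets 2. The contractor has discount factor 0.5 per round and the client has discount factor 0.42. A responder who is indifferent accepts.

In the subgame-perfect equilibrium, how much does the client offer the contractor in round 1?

Work backward from the last round.
Round 3 (the client proposes): the contractor gets 30 if talks fail, so the client offers 30 and keeps 70.
Round 2 (the contractor proposes): the client can get 70 next round, worth 0.42 × 70 = 29.4 now. The contractor offers 29.4 and keeps 100 − 29.4 = 70.6.
Round 1 (the client proposes): the contractor can get 70.6 next round, worth 0.5 × 70.6 = 35.3 now. The client offers 35.3 and keeps 100 − 35.3 = 64.7.

35.3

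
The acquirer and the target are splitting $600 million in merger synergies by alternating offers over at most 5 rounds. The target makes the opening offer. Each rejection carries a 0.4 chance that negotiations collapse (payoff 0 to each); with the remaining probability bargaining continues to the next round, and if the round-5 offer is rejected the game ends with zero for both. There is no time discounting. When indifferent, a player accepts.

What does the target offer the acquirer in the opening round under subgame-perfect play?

195.84

By backward induction:
Round 5 (the target proposes): the acquirer will accept anything ≥ 0, so the target offers 0 and keeps 600.
Round 4 (the acquirer proposes): rejecting gives the target an expected 0.6 × 600 = 360; the acquirer offers that and keeps 240.
Round 3 (the target proposes): rejecting gives the acquirer an expected 0.6 × 240 = 144, so the target offers 144, keeping 456.
Round 2 (the acquirer proposes): rejecting gives the target an expected 0.6 × 456 = 273.6, so the acquirer offers 273.6, keeping 326.4.
Round 1 (the target proposes): rejecting gives the acquirer an expected 0.6 × 326.4 = 195.84; the target offers that and keeps 404.16.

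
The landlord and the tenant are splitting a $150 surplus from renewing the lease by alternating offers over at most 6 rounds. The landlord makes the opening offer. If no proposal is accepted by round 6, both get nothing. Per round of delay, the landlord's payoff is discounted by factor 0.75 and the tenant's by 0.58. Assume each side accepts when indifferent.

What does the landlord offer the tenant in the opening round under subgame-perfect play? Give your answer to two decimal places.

Solve by backward induction from round 6.
Round 6 (the tenant proposes): rejection yields 0 for the landlord; the tenant offers 0 and keeps 150.
Round 5 (the landlord proposes): the tenant can get 150 next round, worth 0.58 × 150 = 87 now; the landlord offers that and keeps 63.
Round 4 (the tenant proposes): the landlord can get 63 next round, worth 0.75 × 63 = 47.25 now, so the tenant offers 47.25, keeping 102.75.
Round 3 (the landlord proposes): the tenant can get 102.75 next round, worth 0.58 × 102.75 = 59.595 now. The landlord offers 59.595 and keeps 150 − 59.595 = 90.405.
Round 2 (the tenant proposes): the landlord can get 90.405 next round, worth 0.75 × 90.405 = 67.80375 now. The tenant offers 67.80375 and keeps 150 − 67.80375 = 82.19625.
Round 1 (the landlord proposes): the tenant can get 82.19625 next round, worth 0.58 × 82.19625 = 47.673825 now; the landlord offers that and keeps 102.326175.

47.67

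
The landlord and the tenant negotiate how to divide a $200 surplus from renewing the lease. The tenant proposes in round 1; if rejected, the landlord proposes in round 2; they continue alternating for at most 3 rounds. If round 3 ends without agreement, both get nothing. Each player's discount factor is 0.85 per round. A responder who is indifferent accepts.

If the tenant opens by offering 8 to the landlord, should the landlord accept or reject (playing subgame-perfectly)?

Work out the landlord's continuation value if the offer is rejected.
Round 3 (the tenant proposes): the landlord will accept anything ≥ 0, so the tenant offers 0 and keeps 200.
Round 2 (the landlord proposes): the tenant can get 200 next round, worth 0.85 × 200 = 170 now, so the landlord offers 170, keeping 30.
So by rejecting in round 1, the landlord gets 30 next round, worth 0.85 × 30 = 25.5 now.
Offer 8 < 25.5, so the landlord rejects.

Reject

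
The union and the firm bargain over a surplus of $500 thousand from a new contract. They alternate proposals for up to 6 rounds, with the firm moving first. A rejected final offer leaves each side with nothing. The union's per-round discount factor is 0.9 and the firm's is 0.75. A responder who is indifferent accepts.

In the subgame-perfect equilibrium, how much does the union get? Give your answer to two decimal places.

Round 6 (the union proposes): rejection yields 0 for the firm; the union offers 0 and keeps 500.
Round 5 (the firm proposes): the union can get 500 next round, worth 0.9 × 500 = 450 now, so the firm offers 450, keeping 50.
Round 4 (the union proposes): the firm can get 50 next round, worth 0.75 × 50 = 37.5 now; the union offers that and keeps 462.5.
Round 3 (the firm proposes): the union can get 462.5 next round, worth 0.9 × 462.5 = 416.25 now, so the firm offers 416.25, keeping 83.75.
Round 2 (the union proposes): the firm can get 83.75 next round, worth 0.75 × 83.75 = 62.8125 now. The union offers 62.8125 and keeps 500 − 62.8125 = 437.1875.
Round 1 (the firm proposes): the union can get 437.1875 next round, worth 0.9 × 437.1875 = 393.46875 now, so the firm offers 393.46875, keeping 106.53125.

393.47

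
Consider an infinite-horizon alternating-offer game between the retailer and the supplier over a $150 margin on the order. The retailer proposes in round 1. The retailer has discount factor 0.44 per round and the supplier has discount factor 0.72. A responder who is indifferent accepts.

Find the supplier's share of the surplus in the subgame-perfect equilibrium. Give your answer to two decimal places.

88.52

Let x be the retailer's share when the retailer proposes and y be the supplier's share when the supplier proposes.
The supplier accepts iff offered ≥ 0.72·y, so x = 150 − 0.72y. Symmetrically y = 150 − 0.44x.
Substituting: x = 150 − 0.72(150 − 0.44x), giving x(1 − 0.44·0.72) = 150(1 − 0.72).
So x = 150 × 0.28 / 0.6832 ≈ 61.4754, and the supplier receives 150 − x ≈ 88.5246.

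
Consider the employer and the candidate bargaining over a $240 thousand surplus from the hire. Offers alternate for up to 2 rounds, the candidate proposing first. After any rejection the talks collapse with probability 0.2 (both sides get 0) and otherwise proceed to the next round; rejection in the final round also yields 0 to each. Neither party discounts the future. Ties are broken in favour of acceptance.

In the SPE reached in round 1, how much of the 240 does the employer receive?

192

By backward induction:
Round 2 (the employer proposes): rejection yields 0 for the candidate; the employer offers 0 and keeps 240.
Round 1 (the candidate proposes): rejecting gives the employer an expected 0.8 × 240 = 192. The candidate offers 192 and keeps 240 − 192 = 48.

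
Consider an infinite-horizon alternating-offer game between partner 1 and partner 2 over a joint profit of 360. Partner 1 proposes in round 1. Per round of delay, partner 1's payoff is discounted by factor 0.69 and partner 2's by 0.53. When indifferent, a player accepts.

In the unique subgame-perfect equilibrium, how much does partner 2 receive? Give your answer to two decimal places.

When partner 1 proposes, partner 2 accepts any offer worth at least 0.53 times what partner 2 would get by proposing next round; and vice versa.
This gives x = 360 − 0.53y and y = 360 − 0.69x, where x and y are each side's share when it proposes.
Hence (1 − 0.53·0.69)x = 360(1 − 0.53), i.e. 0.6343·x = 169.2.
x ≈ 266.7507; partner 2's share is 360 − x ≈ 93.2493.

93.25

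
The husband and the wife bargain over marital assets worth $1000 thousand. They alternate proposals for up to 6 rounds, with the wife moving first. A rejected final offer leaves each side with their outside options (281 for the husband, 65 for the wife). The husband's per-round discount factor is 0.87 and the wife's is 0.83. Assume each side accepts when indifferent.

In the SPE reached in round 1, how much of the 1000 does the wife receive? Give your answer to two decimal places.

Round 6 (the husband proposes): the wife gets 65 if talks fail, so the husband offers 65 and keeps 935.
Round 5 (the wife proposes): the husband can get 935 next round, worth 0.87 × 935 = 813.45 now, so the wife offers 813.45, keeping 186.55.
Round 4 (the husband proposes): the wife can get 186.55 next round, worth 0.83 × 186.55 = 154.8365 now; the husband offers that and keeps 845.1635.
Round 3 (the wife proposes): the husband can get 845.1635 next round, worth 0.87 × 845.1635 = 735.292245 now. The wife offers 735.292245 and keeps 1000 − 735.292245 = 264.707755.
Round 2 (the husband proposes): the wife can get 264.707755 next round, worth 0.83 × 264.707755 = 219.70743665 now. The husband offers 219.70743665 and keeps 1000 − 219.70743665 = 780.29256335.
Round 1 (the wife proposes): the husband can get 780.29256335 next round, worth 0.87 × 780.29256335 = 678.8545301145 now, so the wife offers 678.8545301145, keeping 321.1454698855.

321.15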